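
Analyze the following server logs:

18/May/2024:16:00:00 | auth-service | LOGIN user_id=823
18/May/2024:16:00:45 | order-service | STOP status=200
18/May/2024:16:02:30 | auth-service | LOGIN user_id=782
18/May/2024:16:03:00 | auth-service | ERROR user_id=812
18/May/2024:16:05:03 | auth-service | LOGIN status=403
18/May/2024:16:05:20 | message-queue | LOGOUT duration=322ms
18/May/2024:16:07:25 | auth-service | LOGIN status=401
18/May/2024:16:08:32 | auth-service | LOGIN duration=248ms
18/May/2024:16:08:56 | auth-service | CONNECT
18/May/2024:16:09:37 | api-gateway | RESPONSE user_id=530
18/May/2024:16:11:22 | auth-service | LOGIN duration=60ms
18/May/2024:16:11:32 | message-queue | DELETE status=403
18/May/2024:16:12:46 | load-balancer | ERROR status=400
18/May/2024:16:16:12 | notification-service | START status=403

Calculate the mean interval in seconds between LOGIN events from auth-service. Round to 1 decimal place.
136.4

To calculate average interval:

1. Find all LOGIN events for auth-service in order
2. Calculate time gaps between consecutive events
3. Compute mean of gaps: 682 / 5 = 136.4 seconds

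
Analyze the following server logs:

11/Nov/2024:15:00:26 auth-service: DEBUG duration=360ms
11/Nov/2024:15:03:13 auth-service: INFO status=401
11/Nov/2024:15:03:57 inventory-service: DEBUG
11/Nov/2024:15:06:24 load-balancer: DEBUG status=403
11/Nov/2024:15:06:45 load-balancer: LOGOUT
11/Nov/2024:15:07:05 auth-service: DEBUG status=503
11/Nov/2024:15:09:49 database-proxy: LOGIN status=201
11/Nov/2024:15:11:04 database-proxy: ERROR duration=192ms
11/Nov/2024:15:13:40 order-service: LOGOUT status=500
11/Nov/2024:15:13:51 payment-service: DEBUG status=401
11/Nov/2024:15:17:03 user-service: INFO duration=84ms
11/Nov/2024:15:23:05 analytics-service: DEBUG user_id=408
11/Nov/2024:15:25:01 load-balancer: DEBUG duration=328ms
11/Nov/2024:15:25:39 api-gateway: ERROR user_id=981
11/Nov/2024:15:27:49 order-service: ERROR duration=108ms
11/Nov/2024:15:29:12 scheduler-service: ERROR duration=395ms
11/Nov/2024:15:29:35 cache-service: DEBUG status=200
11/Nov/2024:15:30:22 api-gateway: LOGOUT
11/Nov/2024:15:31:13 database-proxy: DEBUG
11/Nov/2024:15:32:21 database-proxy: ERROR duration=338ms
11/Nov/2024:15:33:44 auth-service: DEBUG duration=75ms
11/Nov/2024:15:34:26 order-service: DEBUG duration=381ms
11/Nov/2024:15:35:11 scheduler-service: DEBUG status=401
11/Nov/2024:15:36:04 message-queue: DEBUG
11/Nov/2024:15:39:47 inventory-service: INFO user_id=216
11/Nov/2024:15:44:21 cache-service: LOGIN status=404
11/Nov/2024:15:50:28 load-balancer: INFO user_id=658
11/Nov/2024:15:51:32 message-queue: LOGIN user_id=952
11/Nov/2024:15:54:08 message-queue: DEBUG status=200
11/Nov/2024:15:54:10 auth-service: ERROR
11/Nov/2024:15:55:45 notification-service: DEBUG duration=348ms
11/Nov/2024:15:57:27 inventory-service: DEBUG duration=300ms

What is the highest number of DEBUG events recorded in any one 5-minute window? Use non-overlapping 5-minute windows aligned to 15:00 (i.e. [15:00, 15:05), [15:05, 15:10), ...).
3

To find the burst window:

1. Divide the log period into non-overlapping 5-minute windows starting at 15:00
2. Count DEBUG events in each window
3. Find the window with maximum count
4. Maximum events in a window: 3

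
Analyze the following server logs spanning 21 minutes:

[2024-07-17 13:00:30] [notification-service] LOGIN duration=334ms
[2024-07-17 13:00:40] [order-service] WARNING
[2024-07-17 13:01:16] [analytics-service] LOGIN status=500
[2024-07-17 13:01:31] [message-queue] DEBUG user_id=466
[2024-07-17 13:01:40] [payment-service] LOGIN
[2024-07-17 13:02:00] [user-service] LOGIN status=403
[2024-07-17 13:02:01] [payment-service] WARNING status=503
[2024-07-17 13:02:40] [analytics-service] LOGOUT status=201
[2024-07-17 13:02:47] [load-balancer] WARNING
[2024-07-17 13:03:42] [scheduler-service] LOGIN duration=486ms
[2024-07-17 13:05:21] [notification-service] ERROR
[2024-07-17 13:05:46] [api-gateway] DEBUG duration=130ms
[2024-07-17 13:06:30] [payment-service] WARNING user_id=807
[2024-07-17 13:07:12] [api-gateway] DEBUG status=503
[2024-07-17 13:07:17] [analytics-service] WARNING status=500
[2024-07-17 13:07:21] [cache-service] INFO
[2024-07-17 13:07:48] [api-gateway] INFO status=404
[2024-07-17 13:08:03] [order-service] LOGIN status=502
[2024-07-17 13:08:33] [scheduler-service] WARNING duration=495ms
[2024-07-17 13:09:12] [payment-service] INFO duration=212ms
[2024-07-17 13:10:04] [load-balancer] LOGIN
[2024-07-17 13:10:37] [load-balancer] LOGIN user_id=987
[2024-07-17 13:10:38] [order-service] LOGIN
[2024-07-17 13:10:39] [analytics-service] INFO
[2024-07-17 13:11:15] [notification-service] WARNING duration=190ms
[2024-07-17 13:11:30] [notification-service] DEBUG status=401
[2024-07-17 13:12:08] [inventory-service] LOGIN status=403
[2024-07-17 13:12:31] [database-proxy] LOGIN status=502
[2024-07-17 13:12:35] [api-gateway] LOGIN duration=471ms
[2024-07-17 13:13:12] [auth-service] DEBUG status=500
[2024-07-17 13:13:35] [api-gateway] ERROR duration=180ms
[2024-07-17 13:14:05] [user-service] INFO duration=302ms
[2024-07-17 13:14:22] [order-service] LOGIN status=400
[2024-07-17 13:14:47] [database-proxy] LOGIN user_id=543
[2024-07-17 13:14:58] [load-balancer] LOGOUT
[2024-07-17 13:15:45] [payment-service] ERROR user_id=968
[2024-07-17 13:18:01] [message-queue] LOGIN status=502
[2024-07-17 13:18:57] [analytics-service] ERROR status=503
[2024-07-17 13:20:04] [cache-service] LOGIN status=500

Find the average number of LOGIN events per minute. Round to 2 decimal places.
0.76

To calculate the rate:

1. Count total LOGIN events: 16
2. Total time period: 21 minutes
3. Rate = 16 / 21 = 0.76 events per minute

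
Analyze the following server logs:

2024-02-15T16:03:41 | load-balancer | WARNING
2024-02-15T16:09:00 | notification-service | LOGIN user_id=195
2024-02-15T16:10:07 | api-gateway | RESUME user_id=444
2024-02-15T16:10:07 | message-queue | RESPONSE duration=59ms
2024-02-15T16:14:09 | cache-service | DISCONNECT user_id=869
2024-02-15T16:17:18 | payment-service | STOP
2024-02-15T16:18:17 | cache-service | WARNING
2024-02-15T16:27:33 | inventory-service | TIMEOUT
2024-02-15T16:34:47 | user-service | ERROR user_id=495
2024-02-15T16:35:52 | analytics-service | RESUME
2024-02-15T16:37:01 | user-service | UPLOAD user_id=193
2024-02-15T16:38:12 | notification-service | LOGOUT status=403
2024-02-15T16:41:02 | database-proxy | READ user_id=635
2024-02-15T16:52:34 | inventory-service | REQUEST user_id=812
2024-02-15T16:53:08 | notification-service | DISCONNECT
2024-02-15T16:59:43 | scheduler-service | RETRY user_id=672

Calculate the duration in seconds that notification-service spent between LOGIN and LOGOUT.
1752

To calculate state duration:

1. Find LOGIN event for notification-service: 2024-02-15T16:09:00
2. Find LOGOUT event for notification-service: 2024-02-15T16:38:12
3. Calculate duration: 2024-02-15T16:38:12 - 2024-02-15T16:09:00 = 1752 seconds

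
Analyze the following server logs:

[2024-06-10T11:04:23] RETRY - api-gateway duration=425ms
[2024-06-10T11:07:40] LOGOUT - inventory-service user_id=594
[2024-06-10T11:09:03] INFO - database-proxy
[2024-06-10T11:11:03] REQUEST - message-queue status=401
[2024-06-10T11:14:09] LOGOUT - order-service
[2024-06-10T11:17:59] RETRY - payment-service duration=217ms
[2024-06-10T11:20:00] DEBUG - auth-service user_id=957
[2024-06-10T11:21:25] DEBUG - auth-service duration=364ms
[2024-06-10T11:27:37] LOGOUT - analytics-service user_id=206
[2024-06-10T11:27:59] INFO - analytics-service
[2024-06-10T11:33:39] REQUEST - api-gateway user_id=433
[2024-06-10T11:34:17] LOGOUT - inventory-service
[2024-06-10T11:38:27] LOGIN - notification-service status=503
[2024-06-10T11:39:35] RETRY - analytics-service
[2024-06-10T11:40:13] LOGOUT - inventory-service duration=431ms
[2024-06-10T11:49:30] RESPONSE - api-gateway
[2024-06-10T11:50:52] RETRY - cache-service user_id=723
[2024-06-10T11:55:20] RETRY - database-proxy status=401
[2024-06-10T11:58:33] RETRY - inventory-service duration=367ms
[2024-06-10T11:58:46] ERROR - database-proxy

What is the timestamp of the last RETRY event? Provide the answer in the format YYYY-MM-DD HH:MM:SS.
2024-06-10 11:58:33

To find the last event:

1. Filter for all RETRY events
2. Sort by timestamp
3. Select the last one
4. Timestamp: 2024-06-10 11:58:33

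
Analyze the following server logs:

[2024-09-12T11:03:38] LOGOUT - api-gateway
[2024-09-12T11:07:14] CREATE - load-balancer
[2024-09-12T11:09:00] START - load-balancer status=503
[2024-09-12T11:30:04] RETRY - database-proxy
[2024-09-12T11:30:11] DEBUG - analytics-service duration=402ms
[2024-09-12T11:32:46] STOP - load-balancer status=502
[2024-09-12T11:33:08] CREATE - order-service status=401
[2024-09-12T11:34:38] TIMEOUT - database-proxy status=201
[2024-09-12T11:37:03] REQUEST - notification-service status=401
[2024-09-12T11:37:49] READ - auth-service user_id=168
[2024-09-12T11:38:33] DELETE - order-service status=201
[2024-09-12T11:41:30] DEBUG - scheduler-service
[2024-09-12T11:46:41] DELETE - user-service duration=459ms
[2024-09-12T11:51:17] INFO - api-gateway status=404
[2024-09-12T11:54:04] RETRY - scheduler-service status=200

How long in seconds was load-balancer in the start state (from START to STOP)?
1426

To calculate state duration:

1. Find START event for load-balancer: 2024-09-12T11:09:00
2. Find STOP event for load-balancer: 2024-09-12T11:32:46
3. Calculate duration: 2024-09-12T11:32:46 - 2024-09-12T11:09:00 = 1426 seconds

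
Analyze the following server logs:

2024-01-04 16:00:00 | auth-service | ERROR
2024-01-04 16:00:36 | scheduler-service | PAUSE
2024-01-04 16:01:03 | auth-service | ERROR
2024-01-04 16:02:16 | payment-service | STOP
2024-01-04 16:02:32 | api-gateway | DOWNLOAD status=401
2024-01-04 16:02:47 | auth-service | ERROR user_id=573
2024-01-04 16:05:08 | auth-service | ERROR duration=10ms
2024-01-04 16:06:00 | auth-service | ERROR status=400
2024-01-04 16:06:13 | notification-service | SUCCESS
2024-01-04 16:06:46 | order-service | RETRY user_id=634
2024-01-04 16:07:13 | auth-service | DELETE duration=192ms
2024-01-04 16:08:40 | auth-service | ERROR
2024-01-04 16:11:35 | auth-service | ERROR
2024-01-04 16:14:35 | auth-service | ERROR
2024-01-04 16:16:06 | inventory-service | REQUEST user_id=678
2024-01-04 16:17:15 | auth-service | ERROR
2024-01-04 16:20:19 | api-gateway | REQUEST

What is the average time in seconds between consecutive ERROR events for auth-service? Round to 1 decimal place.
129.4

To calculate average interval:

1. Find all ERROR events for auth-service in order
2. Calculate time gaps between consecutive events
3. Compute mean of gaps: 1035 / 8 = 129.4 seconds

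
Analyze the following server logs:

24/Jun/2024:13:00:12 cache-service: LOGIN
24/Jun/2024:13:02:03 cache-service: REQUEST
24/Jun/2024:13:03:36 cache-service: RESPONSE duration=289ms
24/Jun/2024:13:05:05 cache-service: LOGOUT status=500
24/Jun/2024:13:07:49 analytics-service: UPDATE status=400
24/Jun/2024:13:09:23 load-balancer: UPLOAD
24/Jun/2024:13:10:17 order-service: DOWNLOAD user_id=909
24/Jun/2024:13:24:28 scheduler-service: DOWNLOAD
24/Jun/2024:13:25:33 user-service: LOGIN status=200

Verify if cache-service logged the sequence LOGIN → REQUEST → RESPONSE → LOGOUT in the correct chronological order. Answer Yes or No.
Yes

To verify sequence order:

1. Find all events in sequence LOGIN → REQUEST → RESPONSE → LOGOUT for cache-service
2. Extract their timestamps
3. Check if timestamps are in ascending order
4. Result: Yes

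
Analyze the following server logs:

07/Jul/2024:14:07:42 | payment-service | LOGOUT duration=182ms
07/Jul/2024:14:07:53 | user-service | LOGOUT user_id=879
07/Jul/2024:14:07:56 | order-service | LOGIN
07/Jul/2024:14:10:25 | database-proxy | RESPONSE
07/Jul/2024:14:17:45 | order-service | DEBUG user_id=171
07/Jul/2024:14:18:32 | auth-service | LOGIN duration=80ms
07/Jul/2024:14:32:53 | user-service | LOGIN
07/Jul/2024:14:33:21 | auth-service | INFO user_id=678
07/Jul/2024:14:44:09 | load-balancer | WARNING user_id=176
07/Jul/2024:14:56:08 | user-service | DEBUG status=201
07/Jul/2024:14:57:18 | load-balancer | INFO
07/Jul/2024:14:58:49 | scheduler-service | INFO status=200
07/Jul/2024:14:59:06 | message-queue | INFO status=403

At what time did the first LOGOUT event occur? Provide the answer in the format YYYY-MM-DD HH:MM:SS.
2024-07-07 14:07:42

To find the first event:

1. Filter for all LOGOUT events
2. Sort by timestamp
3. Select the first one
4. Timestamp: 2024-07-07 14:07:42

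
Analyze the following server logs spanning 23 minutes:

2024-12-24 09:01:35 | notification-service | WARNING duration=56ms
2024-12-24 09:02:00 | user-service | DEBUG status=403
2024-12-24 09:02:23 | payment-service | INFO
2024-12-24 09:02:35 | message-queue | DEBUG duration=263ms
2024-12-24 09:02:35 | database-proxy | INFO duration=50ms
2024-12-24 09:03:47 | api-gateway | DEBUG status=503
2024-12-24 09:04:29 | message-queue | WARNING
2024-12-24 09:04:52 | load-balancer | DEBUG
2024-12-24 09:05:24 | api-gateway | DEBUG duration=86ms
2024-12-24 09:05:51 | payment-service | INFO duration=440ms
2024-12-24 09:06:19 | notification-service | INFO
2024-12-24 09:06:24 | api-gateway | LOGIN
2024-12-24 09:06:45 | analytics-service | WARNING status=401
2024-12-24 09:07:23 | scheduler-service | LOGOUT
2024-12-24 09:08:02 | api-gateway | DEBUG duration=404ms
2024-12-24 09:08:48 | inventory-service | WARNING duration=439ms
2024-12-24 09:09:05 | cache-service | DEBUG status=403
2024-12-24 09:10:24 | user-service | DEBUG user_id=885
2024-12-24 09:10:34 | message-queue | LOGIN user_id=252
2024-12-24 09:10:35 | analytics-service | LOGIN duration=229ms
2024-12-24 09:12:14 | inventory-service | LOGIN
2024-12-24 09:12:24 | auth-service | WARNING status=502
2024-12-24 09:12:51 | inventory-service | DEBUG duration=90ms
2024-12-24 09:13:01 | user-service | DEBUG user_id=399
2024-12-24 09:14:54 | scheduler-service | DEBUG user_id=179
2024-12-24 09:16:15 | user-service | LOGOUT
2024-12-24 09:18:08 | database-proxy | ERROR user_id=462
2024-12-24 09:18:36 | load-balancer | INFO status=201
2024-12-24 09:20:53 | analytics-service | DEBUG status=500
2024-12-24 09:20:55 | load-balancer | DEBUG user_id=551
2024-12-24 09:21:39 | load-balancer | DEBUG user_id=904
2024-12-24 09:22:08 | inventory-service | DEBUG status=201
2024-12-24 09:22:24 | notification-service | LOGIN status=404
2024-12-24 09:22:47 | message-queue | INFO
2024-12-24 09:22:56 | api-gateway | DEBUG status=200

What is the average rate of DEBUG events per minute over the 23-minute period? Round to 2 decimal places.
0.7

To calculate the rate:

1. Count total DEBUG events: 16
2. Total time period: 23 minutes
3. Rate = 16 / 23 = 0.7 events per minute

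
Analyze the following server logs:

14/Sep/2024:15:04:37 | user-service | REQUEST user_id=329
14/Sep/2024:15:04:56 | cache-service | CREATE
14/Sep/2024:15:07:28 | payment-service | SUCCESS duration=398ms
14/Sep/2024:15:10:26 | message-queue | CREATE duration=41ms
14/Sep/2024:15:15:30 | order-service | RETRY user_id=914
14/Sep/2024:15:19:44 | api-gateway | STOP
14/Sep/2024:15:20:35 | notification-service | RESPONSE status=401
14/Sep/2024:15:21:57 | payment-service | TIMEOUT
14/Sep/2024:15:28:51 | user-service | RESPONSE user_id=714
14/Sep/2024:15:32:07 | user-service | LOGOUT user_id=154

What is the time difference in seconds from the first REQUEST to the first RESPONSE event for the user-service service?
1454

To find the time between events:

1. Locate the first REQUEST event for user-service: 14/Sep/2024:15:04:37
2. Locate the first RESPONSE event for user-service: 14/Sep/2024:15:28:51
3. Calculate the difference: 14/Sep/2024:15:28:51 - 14/Sep/2024:15:04:37 = 1454 seconds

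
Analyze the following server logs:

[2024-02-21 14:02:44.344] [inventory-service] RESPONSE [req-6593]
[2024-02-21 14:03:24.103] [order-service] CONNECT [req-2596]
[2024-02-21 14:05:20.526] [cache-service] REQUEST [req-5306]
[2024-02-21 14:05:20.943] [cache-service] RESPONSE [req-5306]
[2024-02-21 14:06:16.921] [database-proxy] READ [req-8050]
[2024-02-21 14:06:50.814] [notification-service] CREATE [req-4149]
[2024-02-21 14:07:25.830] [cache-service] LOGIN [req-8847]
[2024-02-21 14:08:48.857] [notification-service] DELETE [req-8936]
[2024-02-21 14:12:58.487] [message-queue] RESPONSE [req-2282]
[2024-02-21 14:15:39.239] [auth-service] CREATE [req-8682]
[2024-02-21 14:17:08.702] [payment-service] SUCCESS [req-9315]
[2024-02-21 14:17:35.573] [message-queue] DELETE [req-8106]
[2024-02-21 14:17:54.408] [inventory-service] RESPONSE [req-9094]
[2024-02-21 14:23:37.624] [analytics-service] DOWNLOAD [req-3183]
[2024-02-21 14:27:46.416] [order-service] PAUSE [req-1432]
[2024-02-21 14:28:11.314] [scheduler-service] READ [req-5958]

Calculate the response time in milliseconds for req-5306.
417

To calculate latency:

1. Find REQUEST with id req-5306: 2024-02-21 14:05:20.526
2. Find RESPONSE with id req-5306: 2024-02-21 14:05:20.943
3. Latency: 2024-02-21 14:05:20.943 - 2024-02-21 14:05:20.526 = 417ms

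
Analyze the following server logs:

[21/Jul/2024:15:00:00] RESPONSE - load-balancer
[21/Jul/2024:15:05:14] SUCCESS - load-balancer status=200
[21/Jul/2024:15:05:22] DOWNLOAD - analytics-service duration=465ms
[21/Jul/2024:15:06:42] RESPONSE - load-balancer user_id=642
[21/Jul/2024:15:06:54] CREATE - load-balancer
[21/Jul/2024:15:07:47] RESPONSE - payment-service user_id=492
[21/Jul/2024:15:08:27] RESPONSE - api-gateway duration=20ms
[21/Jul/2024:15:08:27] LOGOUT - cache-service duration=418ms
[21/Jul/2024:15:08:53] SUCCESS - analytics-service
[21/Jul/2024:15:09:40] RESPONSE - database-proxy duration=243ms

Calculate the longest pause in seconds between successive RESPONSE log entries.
402

To find the longest gap:

1. Extract all RESPONSE events in chronological order
2. Calculate time differences between consecutive events
3. Find the maximum difference
4. Longest gap: 402 seconds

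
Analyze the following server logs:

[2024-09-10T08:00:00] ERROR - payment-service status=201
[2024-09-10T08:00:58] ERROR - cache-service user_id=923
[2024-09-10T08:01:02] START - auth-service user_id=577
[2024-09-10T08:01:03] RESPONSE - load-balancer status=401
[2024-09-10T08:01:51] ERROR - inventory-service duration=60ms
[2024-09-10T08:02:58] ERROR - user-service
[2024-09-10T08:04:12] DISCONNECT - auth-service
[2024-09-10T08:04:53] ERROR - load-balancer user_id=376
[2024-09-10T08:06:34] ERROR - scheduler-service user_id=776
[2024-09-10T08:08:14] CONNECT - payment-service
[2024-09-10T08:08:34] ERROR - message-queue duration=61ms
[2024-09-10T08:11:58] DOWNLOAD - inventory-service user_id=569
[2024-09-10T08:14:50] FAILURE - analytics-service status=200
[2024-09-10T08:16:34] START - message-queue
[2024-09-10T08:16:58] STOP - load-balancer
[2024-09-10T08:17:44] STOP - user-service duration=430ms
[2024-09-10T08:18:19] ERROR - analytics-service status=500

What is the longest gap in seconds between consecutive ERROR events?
585

To find the longest gap:

1. Extract all ERROR events in chronological order
2. Calculate time differences between consecutive events
3. Find the maximum difference
4. Longest gap: 585 seconds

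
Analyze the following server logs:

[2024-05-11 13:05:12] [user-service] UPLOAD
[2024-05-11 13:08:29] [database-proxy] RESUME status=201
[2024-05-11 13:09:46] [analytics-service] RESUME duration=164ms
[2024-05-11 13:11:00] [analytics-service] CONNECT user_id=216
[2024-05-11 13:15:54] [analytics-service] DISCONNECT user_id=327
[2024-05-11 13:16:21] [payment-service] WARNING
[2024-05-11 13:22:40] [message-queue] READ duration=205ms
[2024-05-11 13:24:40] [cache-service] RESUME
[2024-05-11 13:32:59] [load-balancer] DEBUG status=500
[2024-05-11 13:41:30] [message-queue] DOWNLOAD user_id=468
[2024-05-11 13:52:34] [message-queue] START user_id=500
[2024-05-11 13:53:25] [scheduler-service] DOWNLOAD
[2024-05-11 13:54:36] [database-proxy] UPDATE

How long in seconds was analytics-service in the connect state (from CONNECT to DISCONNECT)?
294

To calculate state duration:

1. Find CONNECT event for analytics-service: 2024-05-11 13:11:00
2. Find DISCONNECT event for analytics-service: 2024-05-11 13:15:54
3. Calculate duration: 2024-05-11 13:15:54 - 2024-05-11 13:11:00 = 294 seconds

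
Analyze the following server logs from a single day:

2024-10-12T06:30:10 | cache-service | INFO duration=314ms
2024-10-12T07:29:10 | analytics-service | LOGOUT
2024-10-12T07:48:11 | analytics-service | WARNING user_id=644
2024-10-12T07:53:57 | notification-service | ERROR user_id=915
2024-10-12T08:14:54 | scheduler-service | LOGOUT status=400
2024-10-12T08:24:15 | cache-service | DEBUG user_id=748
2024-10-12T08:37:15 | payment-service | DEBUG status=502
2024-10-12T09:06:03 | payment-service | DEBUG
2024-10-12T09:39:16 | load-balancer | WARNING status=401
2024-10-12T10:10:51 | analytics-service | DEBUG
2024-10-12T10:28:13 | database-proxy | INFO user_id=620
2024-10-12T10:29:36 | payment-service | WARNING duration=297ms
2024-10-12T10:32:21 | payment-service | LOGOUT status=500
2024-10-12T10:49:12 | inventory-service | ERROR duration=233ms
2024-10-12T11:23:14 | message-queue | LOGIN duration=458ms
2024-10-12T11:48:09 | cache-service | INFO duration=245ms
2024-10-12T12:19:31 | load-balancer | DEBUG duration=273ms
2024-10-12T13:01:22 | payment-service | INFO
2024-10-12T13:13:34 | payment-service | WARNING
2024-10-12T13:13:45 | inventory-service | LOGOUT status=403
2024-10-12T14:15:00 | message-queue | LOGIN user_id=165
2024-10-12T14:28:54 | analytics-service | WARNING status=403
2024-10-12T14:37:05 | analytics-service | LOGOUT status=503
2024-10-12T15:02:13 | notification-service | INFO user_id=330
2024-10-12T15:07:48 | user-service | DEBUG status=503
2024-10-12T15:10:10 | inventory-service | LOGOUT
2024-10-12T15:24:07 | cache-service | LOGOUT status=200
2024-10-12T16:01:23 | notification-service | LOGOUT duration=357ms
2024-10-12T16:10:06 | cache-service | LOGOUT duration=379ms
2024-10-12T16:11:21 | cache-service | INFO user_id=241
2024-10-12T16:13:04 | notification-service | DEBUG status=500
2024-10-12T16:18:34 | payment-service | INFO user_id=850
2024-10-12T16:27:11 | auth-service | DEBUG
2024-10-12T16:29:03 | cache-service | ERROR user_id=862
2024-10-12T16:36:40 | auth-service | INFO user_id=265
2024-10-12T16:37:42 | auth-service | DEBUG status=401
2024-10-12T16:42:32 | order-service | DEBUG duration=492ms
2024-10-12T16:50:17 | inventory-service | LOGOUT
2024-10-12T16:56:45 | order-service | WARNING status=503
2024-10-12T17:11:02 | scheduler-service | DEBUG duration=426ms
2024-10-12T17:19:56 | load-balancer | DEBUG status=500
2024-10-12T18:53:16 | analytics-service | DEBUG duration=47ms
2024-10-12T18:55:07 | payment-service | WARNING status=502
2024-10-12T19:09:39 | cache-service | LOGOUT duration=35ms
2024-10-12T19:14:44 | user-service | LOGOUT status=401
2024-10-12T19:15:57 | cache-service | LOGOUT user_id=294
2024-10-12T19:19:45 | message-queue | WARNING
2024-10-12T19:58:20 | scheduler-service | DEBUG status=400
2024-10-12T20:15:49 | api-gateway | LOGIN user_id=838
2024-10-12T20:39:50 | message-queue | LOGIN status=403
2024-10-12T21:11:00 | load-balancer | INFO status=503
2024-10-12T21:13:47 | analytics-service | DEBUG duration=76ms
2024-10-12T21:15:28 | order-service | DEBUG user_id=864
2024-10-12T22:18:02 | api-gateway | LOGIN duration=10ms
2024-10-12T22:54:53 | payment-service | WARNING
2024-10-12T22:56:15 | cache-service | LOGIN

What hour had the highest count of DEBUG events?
16

To find the peak hour:

1. Group all DEBUG events by hour
2. Count events in each hour
3. Find hour with maximum count
4. Peak hour: 16 (with 4 events)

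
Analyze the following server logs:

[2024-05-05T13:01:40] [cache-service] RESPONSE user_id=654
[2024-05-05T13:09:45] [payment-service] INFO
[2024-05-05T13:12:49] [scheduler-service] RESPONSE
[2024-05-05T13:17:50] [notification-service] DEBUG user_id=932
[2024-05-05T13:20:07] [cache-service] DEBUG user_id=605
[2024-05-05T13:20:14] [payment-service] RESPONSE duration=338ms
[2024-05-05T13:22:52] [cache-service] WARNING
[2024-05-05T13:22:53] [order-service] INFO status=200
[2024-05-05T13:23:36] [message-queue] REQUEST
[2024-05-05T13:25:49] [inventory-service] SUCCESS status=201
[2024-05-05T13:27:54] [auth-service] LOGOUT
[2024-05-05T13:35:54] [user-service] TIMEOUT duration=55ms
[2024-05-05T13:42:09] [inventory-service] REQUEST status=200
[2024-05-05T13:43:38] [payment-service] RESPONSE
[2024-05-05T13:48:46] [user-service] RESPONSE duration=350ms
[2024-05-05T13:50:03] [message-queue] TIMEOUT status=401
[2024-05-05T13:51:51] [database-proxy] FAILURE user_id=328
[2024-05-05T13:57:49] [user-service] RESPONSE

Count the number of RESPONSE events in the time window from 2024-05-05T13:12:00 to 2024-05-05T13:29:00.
2

To count events in the time window:

1. Window boundaries: 2024-05-05T13:12:00 to 2024-05-05T13:29:00
2. Filter for RESPONSE events within this window
3. Count matching events: 2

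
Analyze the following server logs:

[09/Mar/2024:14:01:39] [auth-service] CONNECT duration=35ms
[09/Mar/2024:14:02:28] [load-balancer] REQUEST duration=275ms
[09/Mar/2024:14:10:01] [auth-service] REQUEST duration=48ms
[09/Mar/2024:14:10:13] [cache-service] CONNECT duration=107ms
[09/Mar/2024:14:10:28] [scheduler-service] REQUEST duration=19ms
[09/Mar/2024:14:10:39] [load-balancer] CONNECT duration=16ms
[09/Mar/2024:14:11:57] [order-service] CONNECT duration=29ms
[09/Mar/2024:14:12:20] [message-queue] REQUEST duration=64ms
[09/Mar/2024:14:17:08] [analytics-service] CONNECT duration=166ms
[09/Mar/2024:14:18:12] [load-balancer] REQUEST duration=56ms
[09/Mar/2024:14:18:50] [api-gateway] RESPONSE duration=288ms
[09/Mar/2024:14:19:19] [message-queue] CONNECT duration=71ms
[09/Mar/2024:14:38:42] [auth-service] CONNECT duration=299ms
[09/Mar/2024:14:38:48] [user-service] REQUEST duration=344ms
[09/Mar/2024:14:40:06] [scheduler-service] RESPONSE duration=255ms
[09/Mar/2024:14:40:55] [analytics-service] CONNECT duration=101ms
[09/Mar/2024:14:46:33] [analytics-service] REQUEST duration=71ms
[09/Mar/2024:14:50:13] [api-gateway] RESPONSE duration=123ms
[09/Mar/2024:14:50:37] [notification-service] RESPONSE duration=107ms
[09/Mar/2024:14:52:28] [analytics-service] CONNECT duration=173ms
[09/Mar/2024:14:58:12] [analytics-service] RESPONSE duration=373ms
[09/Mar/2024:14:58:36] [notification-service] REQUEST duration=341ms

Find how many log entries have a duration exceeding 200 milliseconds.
7

To count timeouts:

1. Threshold: 200ms
2. Extract duration from each log entry
3. Count entries where duration > 200
4. Timeout count: 7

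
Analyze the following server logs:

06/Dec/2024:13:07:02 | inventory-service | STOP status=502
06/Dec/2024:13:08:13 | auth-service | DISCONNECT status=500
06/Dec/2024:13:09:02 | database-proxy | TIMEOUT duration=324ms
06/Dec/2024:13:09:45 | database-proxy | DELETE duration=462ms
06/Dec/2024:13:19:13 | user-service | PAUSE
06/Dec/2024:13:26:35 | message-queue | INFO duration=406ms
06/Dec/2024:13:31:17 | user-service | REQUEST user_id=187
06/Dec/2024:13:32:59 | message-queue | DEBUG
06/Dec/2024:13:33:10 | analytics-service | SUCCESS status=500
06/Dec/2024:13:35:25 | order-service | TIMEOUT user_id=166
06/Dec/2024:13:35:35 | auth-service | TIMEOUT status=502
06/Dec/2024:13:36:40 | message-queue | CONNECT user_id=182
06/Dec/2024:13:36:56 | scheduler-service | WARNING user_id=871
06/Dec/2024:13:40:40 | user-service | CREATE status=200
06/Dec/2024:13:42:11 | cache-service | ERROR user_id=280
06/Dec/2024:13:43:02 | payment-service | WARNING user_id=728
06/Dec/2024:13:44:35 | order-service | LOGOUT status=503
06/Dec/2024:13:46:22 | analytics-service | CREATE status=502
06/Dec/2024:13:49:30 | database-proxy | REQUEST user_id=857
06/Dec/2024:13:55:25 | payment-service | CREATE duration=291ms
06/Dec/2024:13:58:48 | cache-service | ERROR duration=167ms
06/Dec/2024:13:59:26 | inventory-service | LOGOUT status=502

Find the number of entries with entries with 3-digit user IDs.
7

To find matching entries:

1. Pattern to match: entries with 3-digit user IDs
2. Scan each log entry for the pattern
3. Count matches: 7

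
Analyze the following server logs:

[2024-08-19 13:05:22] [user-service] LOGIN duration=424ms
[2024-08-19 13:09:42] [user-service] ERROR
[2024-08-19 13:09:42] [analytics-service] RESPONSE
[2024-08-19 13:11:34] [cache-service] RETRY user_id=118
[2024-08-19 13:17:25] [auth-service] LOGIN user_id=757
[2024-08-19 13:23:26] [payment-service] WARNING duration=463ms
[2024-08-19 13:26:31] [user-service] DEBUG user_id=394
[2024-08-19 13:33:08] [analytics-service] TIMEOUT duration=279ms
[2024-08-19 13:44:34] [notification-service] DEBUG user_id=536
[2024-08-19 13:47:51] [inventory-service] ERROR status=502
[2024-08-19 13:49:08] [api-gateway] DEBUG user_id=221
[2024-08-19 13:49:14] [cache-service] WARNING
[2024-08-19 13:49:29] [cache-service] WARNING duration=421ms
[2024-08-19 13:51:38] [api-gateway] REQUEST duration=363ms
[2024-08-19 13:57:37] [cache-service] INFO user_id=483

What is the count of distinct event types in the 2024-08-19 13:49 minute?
2

To count unique event types:

1. Filter events in the minute starting at 2024-08-19 13:49
2. Extract event types from matching entries
3. Count unique types: 2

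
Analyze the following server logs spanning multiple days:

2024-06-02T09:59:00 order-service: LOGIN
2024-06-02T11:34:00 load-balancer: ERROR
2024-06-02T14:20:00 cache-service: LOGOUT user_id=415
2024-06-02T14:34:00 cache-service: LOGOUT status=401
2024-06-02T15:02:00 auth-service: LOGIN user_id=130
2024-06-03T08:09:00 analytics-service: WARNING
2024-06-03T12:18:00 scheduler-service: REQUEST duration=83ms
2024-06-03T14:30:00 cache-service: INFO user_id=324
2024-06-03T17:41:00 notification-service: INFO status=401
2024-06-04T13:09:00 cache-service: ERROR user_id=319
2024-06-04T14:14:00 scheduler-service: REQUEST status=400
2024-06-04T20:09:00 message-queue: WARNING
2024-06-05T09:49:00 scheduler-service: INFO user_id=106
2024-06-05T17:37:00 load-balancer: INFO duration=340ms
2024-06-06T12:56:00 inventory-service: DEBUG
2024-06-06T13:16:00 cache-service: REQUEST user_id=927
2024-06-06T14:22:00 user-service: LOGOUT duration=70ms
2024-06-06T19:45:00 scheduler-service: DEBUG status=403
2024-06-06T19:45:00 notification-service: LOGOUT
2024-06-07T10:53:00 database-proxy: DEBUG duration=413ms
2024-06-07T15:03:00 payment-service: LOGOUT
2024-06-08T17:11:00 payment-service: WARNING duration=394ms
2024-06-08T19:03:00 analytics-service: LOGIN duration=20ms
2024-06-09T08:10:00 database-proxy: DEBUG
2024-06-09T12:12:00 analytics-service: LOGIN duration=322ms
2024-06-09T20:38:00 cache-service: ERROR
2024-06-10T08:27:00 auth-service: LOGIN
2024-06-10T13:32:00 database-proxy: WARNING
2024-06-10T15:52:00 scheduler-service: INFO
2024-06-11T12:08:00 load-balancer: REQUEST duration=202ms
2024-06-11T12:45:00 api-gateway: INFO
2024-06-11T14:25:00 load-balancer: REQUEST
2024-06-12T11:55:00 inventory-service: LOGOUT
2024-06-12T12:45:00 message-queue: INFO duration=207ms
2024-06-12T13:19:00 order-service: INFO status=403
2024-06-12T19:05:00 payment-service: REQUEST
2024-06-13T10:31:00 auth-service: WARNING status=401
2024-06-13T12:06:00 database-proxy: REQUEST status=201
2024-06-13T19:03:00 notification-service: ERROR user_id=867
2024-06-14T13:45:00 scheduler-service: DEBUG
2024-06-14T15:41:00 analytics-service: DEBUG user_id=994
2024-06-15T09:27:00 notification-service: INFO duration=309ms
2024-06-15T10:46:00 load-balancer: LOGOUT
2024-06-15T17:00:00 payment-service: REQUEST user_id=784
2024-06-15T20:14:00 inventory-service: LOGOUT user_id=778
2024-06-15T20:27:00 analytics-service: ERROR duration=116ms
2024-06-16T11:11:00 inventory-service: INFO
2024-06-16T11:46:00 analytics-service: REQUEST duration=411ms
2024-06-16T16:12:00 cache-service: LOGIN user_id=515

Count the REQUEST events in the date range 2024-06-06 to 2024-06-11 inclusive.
3

To filter by date range:

1. Date range: 2024-06-06 through 2024-06-11, both dates inclusive
2. Filter for REQUEST events whose date falls in this range
3. Count matching events: 3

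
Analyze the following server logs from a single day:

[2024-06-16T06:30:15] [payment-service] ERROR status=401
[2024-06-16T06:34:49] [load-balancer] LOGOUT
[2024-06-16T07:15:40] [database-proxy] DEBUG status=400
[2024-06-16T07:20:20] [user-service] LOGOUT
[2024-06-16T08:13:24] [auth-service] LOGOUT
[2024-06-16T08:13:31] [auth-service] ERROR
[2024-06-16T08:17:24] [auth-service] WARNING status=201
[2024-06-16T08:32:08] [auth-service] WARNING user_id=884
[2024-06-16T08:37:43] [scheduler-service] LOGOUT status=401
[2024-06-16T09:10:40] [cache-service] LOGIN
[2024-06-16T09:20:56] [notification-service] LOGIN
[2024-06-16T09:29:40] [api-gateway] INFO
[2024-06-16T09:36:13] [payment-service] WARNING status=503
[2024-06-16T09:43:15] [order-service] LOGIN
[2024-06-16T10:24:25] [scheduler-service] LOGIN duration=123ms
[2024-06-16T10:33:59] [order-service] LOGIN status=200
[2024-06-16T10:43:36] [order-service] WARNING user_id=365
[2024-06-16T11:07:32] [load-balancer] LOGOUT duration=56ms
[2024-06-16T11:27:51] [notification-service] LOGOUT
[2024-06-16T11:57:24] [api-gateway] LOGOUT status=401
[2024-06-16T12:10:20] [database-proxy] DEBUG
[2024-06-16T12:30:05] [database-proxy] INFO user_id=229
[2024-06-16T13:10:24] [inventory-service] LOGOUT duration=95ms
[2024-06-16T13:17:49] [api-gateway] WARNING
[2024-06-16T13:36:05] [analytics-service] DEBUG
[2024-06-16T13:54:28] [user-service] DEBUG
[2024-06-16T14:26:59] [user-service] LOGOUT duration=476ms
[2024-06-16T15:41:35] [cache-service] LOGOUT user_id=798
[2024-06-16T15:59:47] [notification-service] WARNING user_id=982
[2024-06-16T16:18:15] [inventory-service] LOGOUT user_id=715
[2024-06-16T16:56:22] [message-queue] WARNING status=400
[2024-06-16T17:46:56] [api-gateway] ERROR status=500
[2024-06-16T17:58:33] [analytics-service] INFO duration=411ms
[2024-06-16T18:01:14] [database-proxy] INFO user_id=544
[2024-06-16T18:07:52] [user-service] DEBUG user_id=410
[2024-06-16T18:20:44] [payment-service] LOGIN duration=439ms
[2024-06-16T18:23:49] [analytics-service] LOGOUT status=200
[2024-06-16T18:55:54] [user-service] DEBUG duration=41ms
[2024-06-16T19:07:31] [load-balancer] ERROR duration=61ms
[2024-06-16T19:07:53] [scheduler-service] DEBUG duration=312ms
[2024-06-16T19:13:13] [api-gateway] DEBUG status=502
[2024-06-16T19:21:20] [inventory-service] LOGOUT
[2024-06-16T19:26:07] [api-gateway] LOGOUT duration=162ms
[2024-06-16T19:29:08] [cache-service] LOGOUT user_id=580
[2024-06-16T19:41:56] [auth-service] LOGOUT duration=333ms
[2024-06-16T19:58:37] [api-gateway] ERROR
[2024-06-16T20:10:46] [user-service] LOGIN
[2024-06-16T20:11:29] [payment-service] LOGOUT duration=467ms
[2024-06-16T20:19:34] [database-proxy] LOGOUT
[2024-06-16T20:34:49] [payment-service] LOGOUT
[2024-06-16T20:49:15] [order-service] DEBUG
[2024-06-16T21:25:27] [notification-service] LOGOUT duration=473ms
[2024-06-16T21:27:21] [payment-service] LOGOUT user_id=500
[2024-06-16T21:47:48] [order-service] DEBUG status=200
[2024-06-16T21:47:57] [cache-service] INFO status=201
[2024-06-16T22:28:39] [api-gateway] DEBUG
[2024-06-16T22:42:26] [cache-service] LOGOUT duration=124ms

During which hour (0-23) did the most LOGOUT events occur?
19

To find the peak hour:

1. Group all LOGOUT events by hour
2. Count events in each hour
3. Find hour with maximum count
4. Peak hour: 19 (with 4 events)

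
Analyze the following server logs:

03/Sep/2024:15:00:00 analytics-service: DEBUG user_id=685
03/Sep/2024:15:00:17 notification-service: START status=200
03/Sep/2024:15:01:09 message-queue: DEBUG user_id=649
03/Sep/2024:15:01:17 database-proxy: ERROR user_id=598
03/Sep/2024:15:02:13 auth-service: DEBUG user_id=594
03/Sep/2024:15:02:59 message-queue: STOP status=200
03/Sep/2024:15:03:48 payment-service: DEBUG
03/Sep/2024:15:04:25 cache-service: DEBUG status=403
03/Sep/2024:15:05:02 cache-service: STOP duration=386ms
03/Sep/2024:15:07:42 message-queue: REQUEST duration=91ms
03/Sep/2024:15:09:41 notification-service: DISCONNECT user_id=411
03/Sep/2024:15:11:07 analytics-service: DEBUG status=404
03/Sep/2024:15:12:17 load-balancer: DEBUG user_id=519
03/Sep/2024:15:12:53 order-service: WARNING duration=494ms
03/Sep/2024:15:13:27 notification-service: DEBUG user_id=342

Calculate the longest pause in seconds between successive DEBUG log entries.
402

To find the longest gap:

1. Extract all DEBUG events in chronological order
2. Calculate time differences between consecutive events
3. Find the maximum difference
4. Longest gap: 402 seconds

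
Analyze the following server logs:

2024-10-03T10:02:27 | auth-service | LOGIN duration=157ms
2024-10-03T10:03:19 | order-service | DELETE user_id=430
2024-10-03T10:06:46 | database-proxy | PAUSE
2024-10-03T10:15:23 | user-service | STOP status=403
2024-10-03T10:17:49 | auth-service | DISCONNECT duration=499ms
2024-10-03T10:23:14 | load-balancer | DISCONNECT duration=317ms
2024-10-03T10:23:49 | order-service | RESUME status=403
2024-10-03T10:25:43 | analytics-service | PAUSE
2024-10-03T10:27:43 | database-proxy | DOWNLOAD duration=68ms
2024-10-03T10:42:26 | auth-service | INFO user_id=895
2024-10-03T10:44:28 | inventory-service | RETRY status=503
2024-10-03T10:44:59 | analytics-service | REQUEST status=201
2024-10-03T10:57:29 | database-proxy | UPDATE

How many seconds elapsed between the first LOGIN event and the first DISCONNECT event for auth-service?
922

To find the time between events:

1. Locate the first LOGIN event for auth-service: 2024-10-03T10:02:27
2. Locate the first DISCONNECT event for auth-service: 2024-10-03T10:17:49
3. Calculate the difference: 2024-10-03T10:17:49 - 2024-10-03T10:02:27 = 922 seconds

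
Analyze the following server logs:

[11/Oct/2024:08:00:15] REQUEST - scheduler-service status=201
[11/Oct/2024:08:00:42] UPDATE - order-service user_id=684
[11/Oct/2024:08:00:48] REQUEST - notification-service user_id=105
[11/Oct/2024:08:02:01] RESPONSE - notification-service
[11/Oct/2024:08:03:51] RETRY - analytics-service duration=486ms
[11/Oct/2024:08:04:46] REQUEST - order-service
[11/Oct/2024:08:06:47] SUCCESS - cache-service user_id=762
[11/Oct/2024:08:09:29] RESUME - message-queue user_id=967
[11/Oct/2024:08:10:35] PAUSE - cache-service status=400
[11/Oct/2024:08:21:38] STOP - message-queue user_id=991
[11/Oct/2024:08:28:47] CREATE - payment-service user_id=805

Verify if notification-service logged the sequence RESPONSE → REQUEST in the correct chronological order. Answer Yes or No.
No

To verify sequence order:

1. Find all events in sequence RESPONSE → REQUEST for notification-service
2. Extract their timestamps
3. Check if timestamps are in ascending order
4. Result: No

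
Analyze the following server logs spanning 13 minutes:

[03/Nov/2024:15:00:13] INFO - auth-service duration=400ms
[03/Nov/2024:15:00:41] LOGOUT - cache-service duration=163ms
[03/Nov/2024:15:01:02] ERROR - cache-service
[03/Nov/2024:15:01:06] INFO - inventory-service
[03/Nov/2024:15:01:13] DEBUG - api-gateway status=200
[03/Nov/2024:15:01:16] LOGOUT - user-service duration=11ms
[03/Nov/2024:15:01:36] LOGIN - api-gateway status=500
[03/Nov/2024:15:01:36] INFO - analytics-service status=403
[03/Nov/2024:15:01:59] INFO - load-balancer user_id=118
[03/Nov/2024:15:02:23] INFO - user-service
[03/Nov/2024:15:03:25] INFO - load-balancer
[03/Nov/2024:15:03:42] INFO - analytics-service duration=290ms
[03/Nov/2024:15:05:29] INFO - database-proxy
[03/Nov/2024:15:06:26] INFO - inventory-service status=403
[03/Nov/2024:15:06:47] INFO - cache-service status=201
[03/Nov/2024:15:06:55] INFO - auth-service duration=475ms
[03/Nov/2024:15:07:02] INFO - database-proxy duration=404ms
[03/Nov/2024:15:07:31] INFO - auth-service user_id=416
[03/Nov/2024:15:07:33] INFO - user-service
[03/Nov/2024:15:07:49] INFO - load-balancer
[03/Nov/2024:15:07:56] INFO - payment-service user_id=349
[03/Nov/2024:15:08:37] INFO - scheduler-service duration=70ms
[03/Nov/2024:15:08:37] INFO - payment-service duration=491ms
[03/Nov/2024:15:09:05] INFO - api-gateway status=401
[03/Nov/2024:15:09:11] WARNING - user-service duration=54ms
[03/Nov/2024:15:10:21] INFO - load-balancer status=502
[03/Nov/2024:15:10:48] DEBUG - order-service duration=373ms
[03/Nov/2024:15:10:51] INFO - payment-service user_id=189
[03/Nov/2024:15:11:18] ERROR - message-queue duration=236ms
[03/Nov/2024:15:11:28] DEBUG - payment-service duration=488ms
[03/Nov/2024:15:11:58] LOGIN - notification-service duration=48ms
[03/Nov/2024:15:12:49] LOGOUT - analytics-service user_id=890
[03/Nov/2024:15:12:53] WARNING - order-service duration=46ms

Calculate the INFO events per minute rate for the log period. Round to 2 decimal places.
1.62

To calculate the rate:

1. Count total INFO events: 21
2. Total time period: 13 minutes
3. Rate = 21 / 13 = 1.62 events per minute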